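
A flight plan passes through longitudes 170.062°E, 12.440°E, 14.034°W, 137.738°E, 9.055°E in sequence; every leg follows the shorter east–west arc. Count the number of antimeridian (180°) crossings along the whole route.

0

Leg 1: +170.062° → +12.440°, shortest Δλ = -157.622° (west) — does not cross 180°.
Leg 2: +12.440° → -14.034°, shortest Δλ = -26.474° (west) — does not cross 180°.
Leg 3: -14.034° → +137.738°, shortest Δλ = 151.772° (east) — does not cross 180°.
Leg 4: +137.738° → +9.055°, shortest Δλ = -128.683° (west) — does not cross 180°.
Total crossings: 0.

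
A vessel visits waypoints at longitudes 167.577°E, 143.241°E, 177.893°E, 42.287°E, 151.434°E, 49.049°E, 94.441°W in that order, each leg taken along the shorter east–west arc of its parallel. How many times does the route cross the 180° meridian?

0

Leg 1: +167.577° → +143.241°, shortest Δλ = -24.336° (west) — does not cross 180°.
Leg 2: +143.241° → +177.893°, shortest Δλ = 34.652° (east) — does not cross 180°.
Leg 3: +177.893° → +42.287°, shortest Δλ = -135.606° (west) — does not cross 180°.
Leg 4: +42.287° → +151.434°, shortest Δλ = 109.147° (east) — does not cross 180°.
Leg 5: +151.434° → +49.049°, shortest Δλ = -102.385° (west) — does not cross 180°.
Leg 6: +49.049° → -94.441°, shortest Δλ = -143.49° (west) — does not cross 180°.
Total crossings: 0.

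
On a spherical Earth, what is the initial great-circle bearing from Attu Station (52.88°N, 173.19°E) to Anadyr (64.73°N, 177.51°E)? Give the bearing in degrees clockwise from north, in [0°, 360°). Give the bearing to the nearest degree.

9°

Δλ = 177.51 − 173.19 = 4.32°.
θ = atan2( sin Δλ · cos φ₂ , cos φ₁ · sin φ₂ − sin φ₁ · cos φ₂ · cos Δλ )
  = atan2(0.03216, 0.20632) = 8.859° → normalised to [0°, 360°): 8.859°.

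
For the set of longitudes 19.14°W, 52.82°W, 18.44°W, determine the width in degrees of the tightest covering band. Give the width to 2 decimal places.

34.38°

Sort the longitudes: -52.82°, -19.14°, -18.44°.
Eastward gaps between consecutive values (wrapping around): 33.68°, 0.70°, 325.62°.
Largest gap = 325.62° ⇒ minimal covering band is its complement: 360° − 325.62° = 34.38°.
Band runs from -52.82° eastward to -18.44°.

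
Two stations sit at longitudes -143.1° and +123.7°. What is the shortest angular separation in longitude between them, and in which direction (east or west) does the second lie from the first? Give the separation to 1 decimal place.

93.2° west

Raw difference: 123.7 − -143.1 = 266.8°.
Normalise into (−180°, 180°]: 266.8° − 360° = -93.2°.
Negative ⇒ the second point lies to the west; separation 93.2°.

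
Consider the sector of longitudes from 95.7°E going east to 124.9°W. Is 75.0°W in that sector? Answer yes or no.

Band width going east from +95.7° to -124.9°: ((-124.9 − 95.7) mod 360) = 139.4°.
Offset of -75.0° east of the west edge: ((-75.0 − 95.7) mod 360) = 189.3°.
189.3° > 139.4° ⇒ outside.

No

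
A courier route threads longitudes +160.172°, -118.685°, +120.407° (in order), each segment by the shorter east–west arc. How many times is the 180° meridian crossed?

2

Leg 1: +160.172° → -118.685°, shortest Δλ = 81.143° (east) — crosses 180°.
Leg 2: -118.685° → +120.407°, shortest Δλ = -120.908° (west) — crosses 180°.
Total crossings: 2.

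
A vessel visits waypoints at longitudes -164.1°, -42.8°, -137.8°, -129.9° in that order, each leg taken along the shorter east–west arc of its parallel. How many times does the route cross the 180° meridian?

0

Leg 1: -164.1° → -42.8°, shortest Δλ = 121.3° (east) — does not cross 180°.
Leg 2: -42.8° → -137.8°, shortest Δλ = -95.0° (west) — does not cross 180°.
Leg 3: -137.8° → -129.9°, shortest Δλ = 7.9° (east) — does not cross 180°.
Total crossings: 0.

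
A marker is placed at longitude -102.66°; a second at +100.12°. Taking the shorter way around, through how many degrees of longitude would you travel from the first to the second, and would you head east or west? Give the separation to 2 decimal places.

Raw difference: 100.12 − -102.66 = 202.78°.
Normalise into (−180°, 180°]: 202.78° − 360° = -157.22°.
Negative ⇒ the second point lies to the west; separation 157.22°.

157.22° west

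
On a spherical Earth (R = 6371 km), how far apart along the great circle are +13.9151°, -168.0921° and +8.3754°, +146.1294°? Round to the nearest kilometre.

Δλ = 146.1294 − -168.0921 = 314.2215°; wrapped into (−180°, 180°]: -45.7785°.
Δφ = 8.3754 − 13.9151 = -5.5397°.
a = sin²(Δφ/2) + cos φ₁ · cos φ₂ · sin²(Δλ/2) = 0.147612.
c = 2·atan2(√a, √(1−a)) = 0.78869 rad → d = 6371·c ≈ 5024.75 km.

5025 km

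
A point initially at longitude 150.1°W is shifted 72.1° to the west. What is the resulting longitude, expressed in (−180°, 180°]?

137.8°E

Start at -150.1°; shift −72.1° → -222.2°.
-222.2° lies outside (−180°, 180°]; add 360° → +137.8°.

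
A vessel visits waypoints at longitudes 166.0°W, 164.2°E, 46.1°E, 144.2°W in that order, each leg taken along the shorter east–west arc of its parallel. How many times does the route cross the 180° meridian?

2

Leg 1: -166.0° → +164.2°, shortest Δλ = -29.8° (west) — crosses 180°.
Leg 2: +164.2° → +46.1°, shortest Δλ = -118.1° (west) — does not cross 180°.
Leg 3: +46.1° → -144.2°, shortest Δλ = 169.7° (east) — crosses 180°.
Total crossings: 2.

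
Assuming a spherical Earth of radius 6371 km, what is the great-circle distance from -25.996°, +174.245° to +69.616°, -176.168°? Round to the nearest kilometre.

Δλ = -176.168 − 174.245 = -350.413°; wrapped into (−180°, 180°]: 9.587°.
Δφ = 69.616 − -25.996 = 95.612°.
a = sin²(Δφ/2) + cos φ₁ · cos φ₂ · sin²(Δλ/2) = 0.551082.
c = 2·atan2(√a, √(1−a)) = 1.67314 rad → d = 6371·c ≈ 10659.57 km.

10660 km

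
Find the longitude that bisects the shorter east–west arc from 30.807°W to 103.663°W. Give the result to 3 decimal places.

Signed shortest Δλ from -30.807° to -103.663° is -72.856°.
Midpoint longitude = -30.807° + (-72.856°)/2 = -30.807° − 36.428° = -67.235°.

67.235°W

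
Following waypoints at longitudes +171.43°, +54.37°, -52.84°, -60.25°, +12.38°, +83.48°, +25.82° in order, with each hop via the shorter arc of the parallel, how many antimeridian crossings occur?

Leg 1: +171.43° → +54.37°, shortest Δλ = -117.06° (west) — does not cross 180°.
Leg 2: +54.37° → -52.84°, shortest Δλ = -107.21° (west) — does not cross 180°.
Leg 3: -52.84° → -60.25°, shortest Δλ = -7.41° (west) — does not cross 180°.
Leg 4: -60.25° → +12.38°, shortest Δλ = 72.63° (east) — does not cross 180°.
Leg 5: +12.38° → +83.48°, shortest Δλ = 71.1° (east) — does not cross 180°.
Leg 6: +83.48° → +25.82°, shortest Δλ = -57.66° (west) — does not cross 180°.
Total crossings: 0.

0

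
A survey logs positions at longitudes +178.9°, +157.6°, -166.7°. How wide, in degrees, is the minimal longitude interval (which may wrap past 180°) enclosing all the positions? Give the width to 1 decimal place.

Sort the longitudes: -166.7°, +157.6°, +178.9°.
Eastward gaps between consecutive values (wrapping around): 324.3°, 21.3°, 14.4°.
Largest gap = 324.3° ⇒ minimal covering band is its complement: 360° − 324.3° = 35.7°.
Band runs from +157.6° eastward to -166.7°, crossing the antimeridian.

35.7°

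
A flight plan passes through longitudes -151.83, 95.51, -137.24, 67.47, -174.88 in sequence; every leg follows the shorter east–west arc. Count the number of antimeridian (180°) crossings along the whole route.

Leg 1: -151.83° → +95.51°, shortest Δλ = -112.66° (west) — crosses 180°.
Leg 2: +95.51° → -137.24°, shortest Δλ = 127.25° (east) — crosses 180°.
Leg 3: -137.24° → +67.47°, shortest Δλ = -155.29° (west) — crosses 180°.
Leg 4: +67.47° → -174.88°, shortest Δλ = 117.65° (east) — crosses 180°.
Total crossings: 4.

4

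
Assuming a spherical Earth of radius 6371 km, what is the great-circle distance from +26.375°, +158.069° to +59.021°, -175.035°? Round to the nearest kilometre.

Δλ = -175.035 − 158.069 = -333.104°; wrapped into (−180°, 180°]: 26.896°.
Δφ = 59.021 − 26.375 = 32.646°.
a = sin²(Δφ/2) + cos φ₁ · cos φ₂ · sin²(Δλ/2) = 0.103931.
c = 2·atan2(√a, √(1−a)) = 0.65649 rad → d = 6371·c ≈ 4182.52 km.

4183 km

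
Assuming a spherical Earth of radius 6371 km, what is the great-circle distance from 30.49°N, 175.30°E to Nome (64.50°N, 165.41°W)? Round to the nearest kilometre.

Δλ = -165.41 − 175.30 = -340.71°; wrapped into (−180°, 180°]: 19.29°.
Δφ = 64.50 − 30.49 = 34.01°.
a = sin²(Δφ/2) + cos φ₁ · cos φ₂ · sin²(Δλ/2) = 0.095944.
c = 2·atan2(√a, √(1−a)) = 0.62986 rad → d = 6371·c ≈ 4012.81 km.

4013 km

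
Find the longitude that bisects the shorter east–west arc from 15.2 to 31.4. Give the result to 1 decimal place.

Signed shortest Δλ from +15.2° to +31.4° is +16.2°.
Midpoint longitude = +15.2° + (+16.2°)/2 = +15.2° + 8.1° = +23.3°.

+23.3°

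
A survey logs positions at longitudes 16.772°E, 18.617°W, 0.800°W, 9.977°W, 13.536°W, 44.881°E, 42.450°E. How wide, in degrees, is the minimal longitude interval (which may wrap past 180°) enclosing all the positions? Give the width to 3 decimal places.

63.498°

Sort the longitudes: -18.617°, -13.536°, -9.977°, -0.800°, +16.772°, +42.450°, +44.881°.
Eastward gaps between consecutive values (wrapping around): 5.081°, 3.559°, 9.177°, 17.572°, 25.678°, 2.431°, 296.502°.
Largest gap = 296.502° ⇒ minimal covering band is its complement: 360° − 296.502° = 63.498°.
Band runs from -18.617° eastward to +44.881°.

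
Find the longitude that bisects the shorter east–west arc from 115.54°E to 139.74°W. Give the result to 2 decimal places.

167.90°E

Signed shortest Δλ from +115.54° to -139.74° is +104.72°.
Midpoint longitude = +115.54° + (+104.72°)/2 = +115.54° + 52.36° = +167.90°.
(The naïve average (+115.54 + -139.74)/2 = -12.1° is on the wrong side of the globe.)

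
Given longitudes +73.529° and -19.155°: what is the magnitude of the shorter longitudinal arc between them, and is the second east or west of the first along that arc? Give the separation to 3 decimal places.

Raw difference: -19.155 − 73.529 = -92.684°.
Normalise into (−180°, 180°]: -92.684° stays -92.684°.
Negative ⇒ the second point lies to the west; separation 92.684°.

92.684° west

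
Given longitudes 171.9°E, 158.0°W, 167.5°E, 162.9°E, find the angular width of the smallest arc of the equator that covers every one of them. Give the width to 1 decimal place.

39.1°

Sort the longitudes: -158.0°, +162.9°, +167.5°, +171.9°.
Eastward gaps between consecutive values (wrapping around): 320.9°, 4.6°, 4.4°, 30.1°.
Largest gap = 320.9° ⇒ minimal covering band is its complement: 360° − 320.9° = 39.1°.
Band runs from +162.9° eastward to -158.0°, crossing the antimeridian.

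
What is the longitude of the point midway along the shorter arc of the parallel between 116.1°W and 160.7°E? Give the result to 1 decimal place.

Signed shortest Δλ from -116.1° to +160.7° is -83.2°.
Midpoint longitude = -116.1° + (-83.2°)/2 = -116.1° − 41.6° = -157.7°.
(The naïve average (-116.1 + +160.7)/2 = 22.3° is on the wrong side of the globe.)

157.7°W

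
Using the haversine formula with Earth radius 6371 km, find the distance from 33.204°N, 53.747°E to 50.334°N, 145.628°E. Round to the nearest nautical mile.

Δλ = 145.628 − 53.747 = 91.881°.
Δφ = 50.334 − 33.204 = 17.130°.
a = sin²(Δφ/2) + cos φ₁ · cos φ₂ · sin²(Δλ/2) = 0.297992.
c = 2·atan2(√a, √(1−a)) = 1.15489 rad → d = 6371·c ≈ 7357.82 km ≈ 3972.91 nmi.

3973 nmi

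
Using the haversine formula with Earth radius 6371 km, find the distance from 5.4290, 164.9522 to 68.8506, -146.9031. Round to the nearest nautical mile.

Δλ = -146.9031 − 164.9522 = -311.8553°; wrapped into (−180°, 180°]: 48.1447°.
Δφ = 68.8506 − 5.4290 = 63.4216°.
a = sin²(Δφ/2) + cos φ₁ · cos φ₂ · sin²(Δλ/2) = 0.336048.
c = 2·atan2(√a, √(1−a)) = 1.23671 rad → d = 6371·c ≈ 7879.09 km ≈ 4254.37 nmi.

4254 nmi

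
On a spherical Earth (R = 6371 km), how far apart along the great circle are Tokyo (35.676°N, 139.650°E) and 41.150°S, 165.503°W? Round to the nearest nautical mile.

Δλ = -165.503 − 139.650 = -305.153°; wrapped into (−180°, 180°]: 54.847°.
Δφ = -41.150 − 35.676 = -76.826°.
a = sin²(Δφ/2) + cos φ₁ · cos φ₂ · sin²(Δλ/2) = 0.515793.
c = 2·atan2(√a, √(1−a)) = 1.60239 rad → d = 6371·c ≈ 10208.81 km ≈ 5512.32 nmi.

5512 nmi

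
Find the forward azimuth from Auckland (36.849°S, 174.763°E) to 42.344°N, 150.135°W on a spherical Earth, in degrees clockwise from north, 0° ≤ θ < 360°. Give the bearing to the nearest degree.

Δλ = -150.135 − 174.763 = -324.898°; wrapped into (−180°, 180°]: 35.102°.
θ = atan2( sin Δλ · cos φ₂ , cos φ₁ · sin φ₂ − sin φ₁ · cos φ₂ · cos Δλ )
  = atan2(0.42502, 0.90165) = 25.238° → normalised to [0°, 360°): 25.238°.

25°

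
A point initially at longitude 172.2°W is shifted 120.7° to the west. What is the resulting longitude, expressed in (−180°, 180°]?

Start at -172.2°; shift −120.7° → -292.9°.
-292.9° lies outside (−180°, 180°]; add 360° → +67.1°.

67.1°E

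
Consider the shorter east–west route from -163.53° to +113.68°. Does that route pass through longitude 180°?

Yes

Naïve |113.68 − -163.53| = 277.21° > 180°, so the shorter arc goes the other way round — across 180°.
Signed shortest Δλ = ((113.68 − -163.53 + 180) mod 360) − 180 = -82.79°.
Going west by 82.79° from -163.53° passes through 180° before reaching +113.68°.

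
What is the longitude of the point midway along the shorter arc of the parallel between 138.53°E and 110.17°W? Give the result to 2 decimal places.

Signed shortest Δλ from +138.53° to -110.17° is +111.30°.
Midpoint longitude = +138.53° + (+111.30°)/2 = +138.53° + 55.65° = +194.18°.
Normalise into (−180°, 180°]: -165.82°.
(The naïve average (+138.53 + -110.17)/2 = 14.18° is on the wrong side of the globe.)

165.82°W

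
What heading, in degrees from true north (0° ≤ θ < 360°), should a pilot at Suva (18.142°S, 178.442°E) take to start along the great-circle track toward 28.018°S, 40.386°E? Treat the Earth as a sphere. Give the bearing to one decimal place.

Δλ = 40.386 − 178.442 = -138.056°.
θ = atan2( sin Δλ · cos φ₂ , cos φ₁ · sin φ₂ − sin φ₁ · cos φ₂ · cos Δλ )
  = atan2(-0.59007, -0.65085) = -137.804° → normalised to [0°, 360°): 222.196°.

222.2°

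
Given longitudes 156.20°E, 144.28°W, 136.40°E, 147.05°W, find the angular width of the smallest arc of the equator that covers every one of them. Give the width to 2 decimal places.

79.32°

Sort the longitudes: -147.05°, -144.28°, +136.40°, +156.20°.
Eastward gaps between consecutive values (wrapping around): 2.77°, 280.68°, 19.80°, 56.75°.
Largest gap = 280.68° ⇒ minimal covering band is its complement: 360° − 280.68° = 79.32°.
Band runs from +136.40° eastward to -144.28°, crossing the antimeridian.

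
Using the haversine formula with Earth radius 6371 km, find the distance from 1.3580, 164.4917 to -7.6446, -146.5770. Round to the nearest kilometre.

5518 km

Δλ = -146.5770 − 164.4917 = -311.0687°; wrapped into (−180°, 180°]: 48.9313°.
Δφ = -7.6446 − 1.3580 = -9.0026°.
a = sin²(Δφ/2) + cos φ₁ · cos φ₂ · sin²(Δλ/2) = 0.176105.
c = 2·atan2(√a, √(1−a)) = 0.86612 rad → d = 6371·c ≈ 5518.04 km.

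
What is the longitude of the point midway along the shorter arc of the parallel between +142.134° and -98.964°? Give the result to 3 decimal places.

Signed shortest Δλ from +142.134° to -98.964° is +118.902°.
Midpoint longitude = +142.134° + (+118.902°)/2 = +142.134° + 59.451° = +201.585°.
Normalise into (−180°, 180°]: -158.415°.
(The naïve average (+142.134 + -98.964)/2 = 21.585° is on the wrong side of the globe.)

-158.415°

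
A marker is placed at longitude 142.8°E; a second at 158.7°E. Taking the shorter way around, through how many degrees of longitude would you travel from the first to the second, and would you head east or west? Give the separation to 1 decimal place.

Raw difference: 158.7 − 142.8 = 15.9°.
Normalise into (−180°, 180°]: 15.9° stays 15.9°.
Positive ⇒ the second point lies to the east; separation 15.9°.

15.9° east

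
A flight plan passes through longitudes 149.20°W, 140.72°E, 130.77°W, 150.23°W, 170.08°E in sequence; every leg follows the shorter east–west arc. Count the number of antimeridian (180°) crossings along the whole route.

3

Leg 1: -149.20° → +140.72°, shortest Δλ = -70.08° (west) — crosses 180°.
Leg 2: +140.72° → -130.77°, shortest Δλ = 88.51° (east) — crosses 180°.
Leg 3: -130.77° → -150.23°, shortest Δλ = -19.46° (west) — does not cross 180°.
Leg 4: -150.23° → +170.08°, shortest Δλ = -39.69° (west) — crosses 180°.
Total crossings: 3.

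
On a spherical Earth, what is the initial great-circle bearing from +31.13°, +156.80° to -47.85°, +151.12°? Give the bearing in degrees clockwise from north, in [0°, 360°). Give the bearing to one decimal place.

Δλ = 151.12 − 156.80 = -5.68°.
θ = atan2( sin Δλ · cos φ₂ , cos φ₁ · sin φ₂ − sin φ₁ · cos φ₂ · cos Δλ )
  = atan2(-0.06642, -0.97986) = -176.122° → normalised to [0°, 360°): 183.878°.

183.9°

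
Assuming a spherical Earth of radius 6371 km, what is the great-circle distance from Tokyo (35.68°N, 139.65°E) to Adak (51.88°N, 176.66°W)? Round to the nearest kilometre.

Δλ = -176.66 − 139.65 = -316.31°; wrapped into (−180°, 180°]: 43.69°.
Δφ = 51.88 − 35.68 = 16.20°.
a = sin²(Δφ/2) + cos φ₁ · cos φ₂ · sin²(Δλ/2) = 0.089280.
c = 2·atan2(√a, √(1−a)) = 0.60686 rad → d = 6371·c ≈ 3866.33 km.

3866 km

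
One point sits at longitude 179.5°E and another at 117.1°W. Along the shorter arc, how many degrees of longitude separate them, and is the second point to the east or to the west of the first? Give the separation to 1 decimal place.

63.4° east

Raw difference: -117.1 − 179.5 = -296.6°.
Normalise into (−180°, 180°]: -296.6° + 360° = 63.4°.
Positive ⇒ the second point lies to the east; separation 63.4°.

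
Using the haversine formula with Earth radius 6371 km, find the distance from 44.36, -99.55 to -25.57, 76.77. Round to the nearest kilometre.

Δλ = 76.77 − -99.55 = 176.32°.
Δφ = -25.57 − 44.36 = -69.93°.
a = sin²(Δφ/2) + cos φ₁ · cos φ₂ · sin²(Δλ/2) = 0.972688.
c = 2·atan2(√a, √(1−a)) = 2.80954 rad → d = 6371·c ≈ 17899.59 km.

17900 km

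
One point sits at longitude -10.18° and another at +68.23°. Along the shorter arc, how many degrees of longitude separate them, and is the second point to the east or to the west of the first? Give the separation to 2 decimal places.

Raw difference: 68.23 − -10.18 = 78.41°.
Normalise into (−180°, 180°]: 78.41° stays 78.41°.
Positive ⇒ the second point lies to the east; separation 78.41°.

78.41° east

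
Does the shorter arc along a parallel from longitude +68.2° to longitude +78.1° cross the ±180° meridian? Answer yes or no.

No

Signed shortest Δλ = ((78.1 − 68.2 + 180) mod 360) − 180 = 9.9°.
Going east by 9.9° from +68.2° reaches +78.1° without touching 180°.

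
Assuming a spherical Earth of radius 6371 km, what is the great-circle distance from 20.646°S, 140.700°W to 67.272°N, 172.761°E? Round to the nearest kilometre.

Δλ = 172.761 − -140.700 = 313.461°; wrapped into (−180°, 180°]: -46.539°.
Δφ = 67.272 − -20.646 = 87.918°.
a = sin²(Δφ/2) + cos φ₁ · cos φ₂ · sin²(Δλ/2) = 0.538261.
c = 2·atan2(√a, √(1−a)) = 1.64739 rad → d = 6371·c ≈ 10495.54 km.

10496 km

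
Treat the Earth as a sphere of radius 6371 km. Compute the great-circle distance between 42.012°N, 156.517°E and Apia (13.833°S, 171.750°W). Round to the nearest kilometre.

Δλ = -171.750 − 156.517 = -328.267°; wrapped into (−180°, 180°]: 31.733°.
Δφ = -13.833 − 42.012 = -55.845°.
a = sin²(Δφ/2) + cos φ₁ · cos φ₂ · sin²(Δλ/2) = 0.273209.
c = 2·atan2(√a, √(1−a)) = 1.10002 rad → d = 6371·c ≈ 7008.20 km.

7008 km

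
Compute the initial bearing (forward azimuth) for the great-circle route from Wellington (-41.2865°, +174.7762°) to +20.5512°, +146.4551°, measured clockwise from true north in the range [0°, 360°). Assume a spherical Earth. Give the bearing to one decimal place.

Δλ = 146.4551 − 174.7762 = -28.3211°.
θ = atan2( sin Δλ · cos φ₂ , cos φ₁ · sin φ₂ − sin φ₁ · cos φ₂ · cos Δλ )
  = atan2(-0.44422, 0.80766) = -28.811° → normalised to [0°, 360°): 331.189°.

331.2°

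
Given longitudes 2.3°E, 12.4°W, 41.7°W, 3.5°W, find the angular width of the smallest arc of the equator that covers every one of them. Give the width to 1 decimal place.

44.0°

Sort the longitudes: -41.7°, -12.4°, -3.5°, +2.3°.
Eastward gaps between consecutive values (wrapping around): 29.3°, 8.9°, 5.8°, 316.0°.
Largest gap = 316.0° ⇒ minimal covering band is its complement: 360° − 316.0° = 44.0°.
Band runs from -41.7° eastward to +2.3°.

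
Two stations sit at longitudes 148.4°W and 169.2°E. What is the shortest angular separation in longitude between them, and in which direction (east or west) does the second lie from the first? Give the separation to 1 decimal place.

42.4° west

Raw difference: 169.2 − -148.4 = 317.6°.
Normalise into (−180°, 180°]: 317.6° − 360° = -42.4°.
Negative ⇒ the second point lies to the west; separation 42.4°.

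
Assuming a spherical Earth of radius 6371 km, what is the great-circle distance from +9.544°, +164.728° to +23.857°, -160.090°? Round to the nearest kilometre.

4055 km

Δλ = -160.090 − 164.728 = -324.818°; wrapped into (−180°, 180°]: 35.182°.
Δφ = 23.857 − 9.544 = 14.313°.
a = sin²(Δφ/2) + cos φ₁ · cos φ₂ · sin²(Δλ/2) = 0.097897.
c = 2·atan2(√a, √(1−a)) = 0.63646 rad → d = 6371·c ≈ 4054.87 km.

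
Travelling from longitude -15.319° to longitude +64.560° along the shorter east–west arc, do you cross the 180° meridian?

Signed shortest Δλ = ((64.560 − -15.319 + 180) mod 360) − 180 = 79.879°.
Going east by 79.879° from -15.319° reaches +64.560° without touching 180°.

No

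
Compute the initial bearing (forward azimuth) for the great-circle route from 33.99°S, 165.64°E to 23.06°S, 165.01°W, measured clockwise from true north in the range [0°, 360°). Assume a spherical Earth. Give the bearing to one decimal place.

74.7°

Δλ = -165.01 − 165.64 = -330.65°; wrapped into (−180°, 180°]: 29.35°.
θ = atan2( sin Δλ · cos φ₂ , cos φ₁ · sin φ₂ − sin φ₁ · cos φ₂ · cos Δλ )
  = atan2(0.45098, 0.12359) = 74.675° → normalised to [0°, 360°): 74.675°.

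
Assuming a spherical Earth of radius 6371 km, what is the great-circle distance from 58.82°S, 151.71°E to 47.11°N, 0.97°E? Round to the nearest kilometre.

17692 km

Δλ = 0.97 − 151.71 = -150.74°.
Δφ = 47.11 − -58.82 = 105.93°.
a = sin²(Δφ/2) + cos φ₁ · cos φ₂ · sin²(Δλ/2) = 0.967115.
c = 2·atan2(√a, √(1−a)) = 2.77689 rad → d = 6371·c ≈ 17691.56 km.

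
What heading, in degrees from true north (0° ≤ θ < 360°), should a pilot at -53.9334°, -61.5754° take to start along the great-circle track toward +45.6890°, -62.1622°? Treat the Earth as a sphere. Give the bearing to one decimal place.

Δλ = -62.1622 − -61.5754 = -0.5868°.
θ = atan2( sin Δλ · cos φ₂ , cos φ₁ · sin φ₂ − sin φ₁ · cos φ₂ · cos Δλ )
  = atan2(-0.00715, 0.98590) = -0.416° → normalised to [0°, 360°): 359.584°.

359.6°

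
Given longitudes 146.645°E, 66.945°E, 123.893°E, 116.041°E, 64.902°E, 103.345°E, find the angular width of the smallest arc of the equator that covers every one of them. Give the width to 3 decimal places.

Sort the longitudes: +64.902°, +66.945°, +103.345°, +116.041°, +123.893°, +146.645°.
Eastward gaps between consecutive values (wrapping around): 2.043°, 36.400°, 12.696°, 7.852°, 22.752°, 278.257°.
Largest gap = 278.257° ⇒ minimal covering band is its complement: 360° − 278.257° = 81.743°.
Band runs from +64.902° eastward to +146.645°.

81.743°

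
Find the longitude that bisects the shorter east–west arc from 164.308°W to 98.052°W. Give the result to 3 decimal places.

Signed shortest Δλ from -164.308° to -98.052° is +66.256°.
Midpoint longitude = -164.308° + (+66.256°)/2 = -164.308° + 33.128° = -131.180°.

131.180°W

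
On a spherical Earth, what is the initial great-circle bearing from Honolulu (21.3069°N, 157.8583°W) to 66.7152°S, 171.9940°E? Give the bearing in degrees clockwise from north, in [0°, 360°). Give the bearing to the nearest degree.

191°

Δλ = 171.9940 − -157.8583 = 329.8523°; wrapped into (−180°, 180°]: -30.1477°.
θ = atan2( sin Δλ · cos φ₂ , cos φ₁ · sin φ₂ − sin φ₁ · cos φ₂ · cos Δλ )
  = atan2(-0.19853, -0.97997) = -168.547° → normalised to [0°, 360°): 191.453°.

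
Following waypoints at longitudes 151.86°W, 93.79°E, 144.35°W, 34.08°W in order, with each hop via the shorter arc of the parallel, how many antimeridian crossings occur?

Leg 1: -151.86° → +93.79°, shortest Δλ = -114.35° (west) — crosses 180°.
Leg 2: +93.79° → -144.35°, shortest Δλ = 121.86° (east) — crosses 180°.
Leg 3: -144.35° → -34.08°, shortest Δλ = 110.27° (east) — does not cross 180°.
Total crossings: 2.

2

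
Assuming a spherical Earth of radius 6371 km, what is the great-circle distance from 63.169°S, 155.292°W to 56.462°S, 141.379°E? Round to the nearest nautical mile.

1871 nmi

Δλ = 141.379 − -155.292 = 296.671°; wrapped into (−180°, 180°]: -63.329°.
Δφ = -56.462 − -63.169 = 6.707°.
a = sin²(Δφ/2) + cos φ₁ · cos φ₂ · sin²(Δλ/2) = 0.072140.
c = 2·atan2(√a, √(1−a)) = 0.54386 rad → d = 6371·c ≈ 3464.91 km ≈ 1870.90 nmi.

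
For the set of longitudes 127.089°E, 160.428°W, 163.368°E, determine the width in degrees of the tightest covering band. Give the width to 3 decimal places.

Sort the longitudes: -160.428°, +127.089°, +163.368°.
Eastward gaps between consecutive values (wrapping around): 287.517°, 36.279°, 36.204°.
Largest gap = 287.517° ⇒ minimal covering band is its complement: 360° − 287.517° = 72.483°.
Band runs from +127.089° eastward to -160.428°, crossing the antimeridian.

72.483°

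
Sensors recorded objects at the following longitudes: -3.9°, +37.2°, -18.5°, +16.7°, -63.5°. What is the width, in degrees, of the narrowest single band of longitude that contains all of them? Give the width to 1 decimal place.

Sort the longitudes: -63.5°, -18.5°, -3.9°, +16.7°, +37.2°.
Eastward gaps between consecutive values (wrapping around): 45.0°, 14.6°, 20.6°, 20.5°, 259.3°.
Largest gap = 259.3° ⇒ minimal covering band is its complement: 360° − 259.3° = 100.7°.
Band runs from -63.5° eastward to +37.2°.

100.7°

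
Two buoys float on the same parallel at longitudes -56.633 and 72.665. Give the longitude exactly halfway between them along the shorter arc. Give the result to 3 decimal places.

+8.016°

Signed shortest Δλ from -56.633° to +72.665° is +129.298°.
Midpoint longitude = -56.633° + (+129.298°)/2 = -56.633° + 64.649° = +8.016°.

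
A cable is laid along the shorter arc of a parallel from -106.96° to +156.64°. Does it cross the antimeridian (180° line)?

Yes

Naïve |156.64 − -106.96| = 263.6° > 180°, so the shorter arc goes the other way round — across 180°.
Signed shortest Δλ = ((156.64 − -106.96 + 180) mod 360) − 180 = -96.4°.
Going west by 96.4° from -106.96° passes through 180° before reaching +156.64°.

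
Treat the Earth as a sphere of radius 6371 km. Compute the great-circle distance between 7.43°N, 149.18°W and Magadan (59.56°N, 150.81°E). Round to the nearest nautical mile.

4127 nmi

Δλ = 150.81 − -149.18 = 299.99°; wrapped into (−180°, 180°]: -60.01°.
Δφ = 59.56 − 7.43 = 52.13°.
a = sin²(Δφ/2) + cos φ₁ · cos φ₂ · sin²(Δλ/2) = 0.318697.
c = 2·atan2(√a, √(1−a)) = 1.19973 rad → d = 6371·c ≈ 7643.51 km ≈ 4127.16 nmi.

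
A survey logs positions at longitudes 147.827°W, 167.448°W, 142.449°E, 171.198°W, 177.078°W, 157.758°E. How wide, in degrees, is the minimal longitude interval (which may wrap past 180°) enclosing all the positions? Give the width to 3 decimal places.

69.724°

Sort the longitudes: -177.078°, -171.198°, -167.448°, -147.827°, +142.449°, +157.758°.
Eastward gaps between consecutive values (wrapping around): 5.880°, 3.750°, 19.621°, 290.276°, 15.309°, 25.164°.
Largest gap = 290.276° ⇒ minimal covering band is its complement: 360° − 290.276° = 69.724°.
Band runs from +142.449° eastward to -147.827°, crossing the antimeridian.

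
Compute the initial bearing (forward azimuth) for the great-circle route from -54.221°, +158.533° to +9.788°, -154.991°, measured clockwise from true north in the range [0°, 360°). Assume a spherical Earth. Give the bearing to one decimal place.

Δλ = -154.991 − 158.533 = -313.524°; wrapped into (−180°, 180°]: 46.476°.
θ = atan2( sin Δλ · cos φ₂ , cos φ₁ · sin φ₂ − sin φ₁ · cos φ₂ · cos Δλ )
  = atan2(0.71453, 0.64995) = 47.710° → normalised to [0°, 360°): 47.710°.

47.7°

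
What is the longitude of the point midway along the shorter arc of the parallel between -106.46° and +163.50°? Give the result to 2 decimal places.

Signed shortest Δλ from -106.46° to +163.50° is -90.04°.
Midpoint longitude = -106.46° + (-90.04°)/2 = -106.46° − 45.02° = -151.48°.
(The naïve average (-106.46 + +163.50)/2 = 28.52° is on the wrong side of the globe.)

-151.48°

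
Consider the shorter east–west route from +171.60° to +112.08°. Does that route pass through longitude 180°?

No

Signed shortest Δλ = ((112.08 − 171.60 + 180) mod 360) − 180 = -59.52°.
Going west by 59.52° from +171.60° reaches +112.08° without touching 180°.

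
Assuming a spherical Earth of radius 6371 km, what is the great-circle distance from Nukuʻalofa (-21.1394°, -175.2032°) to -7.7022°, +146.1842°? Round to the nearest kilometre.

4403 km

Δλ = 146.1842 − -175.2032 = 321.3874°; wrapped into (−180°, 180°]: -38.6126°.
Δφ = -7.7022 − -21.1394 = 13.4372°.
a = sin²(Δφ/2) + cos φ₁ · cos φ₂ · sin²(Δλ/2) = 0.114720.
c = 2·atan2(√a, √(1−a)) = 0.69108 rad → d = 6371·c ≈ 4402.85 km.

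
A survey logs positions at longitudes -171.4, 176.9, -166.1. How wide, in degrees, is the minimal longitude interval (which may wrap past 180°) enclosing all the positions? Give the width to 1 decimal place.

17.0°

Sort the longitudes: -171.4°, -166.1°, +176.9°.
Eastward gaps between consecutive values (wrapping around): 5.3°, 343.0°, 11.7°.
Largest gap = 343.0° ⇒ minimal covering band is its complement: 360° − 343.0° = 17.0°.
Band runs from +176.9° eastward to -166.1°, crossing the antimeridian.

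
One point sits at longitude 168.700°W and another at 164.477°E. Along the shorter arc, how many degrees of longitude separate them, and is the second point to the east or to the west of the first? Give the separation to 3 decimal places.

Raw difference: 164.477 − -168.700 = 333.177°.
Normalise into (−180°, 180°]: 333.177° − 360° = -26.823°.
Negative ⇒ the second point lies to the west; separation 26.823°.

26.823° west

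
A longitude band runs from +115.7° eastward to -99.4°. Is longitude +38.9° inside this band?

No

Band width going east from +115.7° to -99.4°: ((-99.4 − 115.7) mod 360) = 144.9°.
Offset of +38.9° east of the west edge: ((38.9 − 115.7) mod 360) = 283.2°.
283.2° > 144.9° ⇒ outside.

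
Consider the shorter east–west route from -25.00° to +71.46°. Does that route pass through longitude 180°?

Signed shortest Δλ = ((71.46 − -25.00 + 180) mod 360) − 180 = 96.46°.
Going east by 96.46° from -25.00° reaches +71.46° without touching 180°.

No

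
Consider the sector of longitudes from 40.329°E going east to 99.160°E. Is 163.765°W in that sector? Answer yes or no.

Band width going east from +40.329° to +99.160°: ((99.160 − 40.329) mod 360) = 58.831°.
Offset of -163.765° east of the west edge: ((-163.765 − 40.329) mod 360) = 155.906°.
155.906° > 58.831° ⇒ outside.

No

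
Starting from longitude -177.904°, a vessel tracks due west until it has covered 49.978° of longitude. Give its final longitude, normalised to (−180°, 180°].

+132.118°

Start at -177.904°; shift −49.978° → -227.882°.
-227.882° lies outside (−180°, 180°]; add 360° → +132.118°.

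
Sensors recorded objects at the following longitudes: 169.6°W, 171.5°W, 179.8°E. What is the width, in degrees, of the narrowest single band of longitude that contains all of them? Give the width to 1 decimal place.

Sort the longitudes: -171.5°, -169.6°, +179.8°.
Eastward gaps between consecutive values (wrapping around): 1.9°, 349.4°, 8.7°.
Largest gap = 349.4° ⇒ minimal covering band is its complement: 360° − 349.4° = 10.6°.
Band runs from +179.8° eastward to -169.6°, crossing the antimeridian.

10.6°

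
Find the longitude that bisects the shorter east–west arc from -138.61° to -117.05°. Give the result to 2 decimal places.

Signed shortest Δλ from -138.61° to -117.05° is +21.56°.
Midpoint longitude = -138.61° + (+21.56°)/2 = -138.61° + 10.78° = -127.83°.

-127.83°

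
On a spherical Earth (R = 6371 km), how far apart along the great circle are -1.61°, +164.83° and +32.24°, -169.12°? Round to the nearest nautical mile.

Δλ = -169.12 − 164.83 = -333.95°; wrapped into (−180°, 180°]: 26.05°.
Δφ = 32.24 − -1.61 = 33.85°.
a = sin²(Δφ/2) + cos φ₁ · cos φ₂ · sin²(Δλ/2) = 0.127697.
c = 2·atan2(√a, √(1−a)) = 0.73085 rad → d = 6371·c ≈ 4656.25 km ≈ 2514.17 nmi.

2514 nmi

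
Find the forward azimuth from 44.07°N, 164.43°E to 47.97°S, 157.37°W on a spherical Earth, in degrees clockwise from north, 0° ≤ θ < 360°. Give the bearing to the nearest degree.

155°

Δλ = -157.37 − 164.43 = -321.80°; wrapped into (−180°, 180°]: 38.20°.
θ = atan2( sin Δλ · cos φ₂ , cos φ₁ · sin φ₂ − sin φ₁ · cos φ₂ · cos Δλ )
  = atan2(0.41404, -0.89965) = 155.287° → normalised to [0°, 360°): 155.287°.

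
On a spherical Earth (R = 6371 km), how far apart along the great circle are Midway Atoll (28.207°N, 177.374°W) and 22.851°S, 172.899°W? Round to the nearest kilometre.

Δλ = -172.899 − -177.374 = 4.475°.
Δφ = -22.851 − 28.207 = -51.058°.
a = sin²(Δφ/2) + cos φ₁ · cos φ₂ · sin²(Δλ/2) = 0.186971.
c = 2·atan2(√a, √(1−a)) = 0.89431 rad → d = 6371·c ≈ 5697.64 km.

5698 km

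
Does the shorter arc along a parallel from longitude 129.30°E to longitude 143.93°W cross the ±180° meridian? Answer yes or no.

Yes

Naïve |-143.93 − 129.30| = 273.23° > 180°, so the shorter arc goes the other way round — across 180°.
Signed shortest Δλ = ((-143.93 − 129.30 + 180) mod 360) − 180 = 86.77°.
Going east by 86.77° from +129.30° passes through 180° before reaching -143.93°.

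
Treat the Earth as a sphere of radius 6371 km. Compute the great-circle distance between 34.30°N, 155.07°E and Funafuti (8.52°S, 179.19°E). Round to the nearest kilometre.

Δλ = 179.19 − 155.07 = 24.12°.
Δφ = -8.52 − 34.30 = -42.82°.
a = sin²(Δφ/2) + cos φ₁ · cos φ₂ · sin²(Δλ/2) = 0.168918.
c = 2·atan2(√a, √(1−a)) = 0.84709 rad → d = 6371·c ≈ 5396.84 km.

5397 km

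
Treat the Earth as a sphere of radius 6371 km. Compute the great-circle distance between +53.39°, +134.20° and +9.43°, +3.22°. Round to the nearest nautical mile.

Δλ = 3.22 − 134.20 = -130.98°.
Δφ = 9.43 − 53.39 = -43.96°.
a = sin²(Δφ/2) + cos φ₁ · cos φ₂ · sin²(Δλ/2) = 0.627145.
c = 2·atan2(√a, √(1−a)) = 1.82791 rad → d = 6371·c ≈ 11645.61 km ≈ 6288.13 nmi.

6288 nmi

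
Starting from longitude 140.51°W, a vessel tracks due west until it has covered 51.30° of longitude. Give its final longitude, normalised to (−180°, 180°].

168.19°E

Start at -140.51°; shift −51.30° → -191.81°.
-191.81° lies outside (−180°, 180°]; add 360° → +168.19°.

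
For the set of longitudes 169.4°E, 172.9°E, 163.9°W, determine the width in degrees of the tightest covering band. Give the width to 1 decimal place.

Sort the longitudes: -163.9°, +169.4°, +172.9°.
Eastward gaps between consecutive values (wrapping around): 333.3°, 3.5°, 23.2°.
Largest gap = 333.3° ⇒ minimal covering band is its complement: 360° − 333.3° = 26.7°.
Band runs from +169.4° eastward to -163.9°, crossing the antimeridian.

26.7°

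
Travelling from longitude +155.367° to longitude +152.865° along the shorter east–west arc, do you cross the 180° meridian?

Signed shortest Δλ = ((152.865 − 155.367 + 180) mod 360) − 180 = -2.502°.
Going west by 2.502° from +155.367° reaches +152.865° without touching 180°.

No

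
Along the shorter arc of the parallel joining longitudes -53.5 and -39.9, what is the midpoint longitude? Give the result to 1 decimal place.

Signed shortest Δλ from -53.5° to -39.9° is +13.6°.
Midpoint longitude = -53.5° + (+13.6°)/2 = -53.5° + 6.8° = -46.7°.

-46.7°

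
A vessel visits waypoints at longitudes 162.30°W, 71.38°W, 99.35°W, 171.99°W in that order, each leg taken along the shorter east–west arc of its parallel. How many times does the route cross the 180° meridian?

0

Leg 1: -162.30° → -71.38°, shortest Δλ = 90.92° (east) — does not cross 180°.
Leg 2: -71.38° → -99.35°, shortest Δλ = -27.97° (west) — does not cross 180°.
Leg 3: -99.35° → -171.99°, shortest Δλ = -72.64° (west) — does not cross 180°.
Total crossings: 0.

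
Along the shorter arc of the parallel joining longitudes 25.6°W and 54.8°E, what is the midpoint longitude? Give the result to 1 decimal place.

14.6°E

Signed shortest Δλ from -25.6° to +54.8° is +80.4°.
Midpoint longitude = -25.6° + (+80.4°)/2 = -25.6° + 40.2° = +14.6°.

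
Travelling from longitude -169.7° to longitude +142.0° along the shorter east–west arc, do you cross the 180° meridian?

Yes

Naïve |142.0 − -169.7| = 311.7° > 180°, so the shorter arc goes the other way round — across 180°.
Signed shortest Δλ = ((142.0 − -169.7 + 180) mod 360) − 180 = -48.3°.
Going west by 48.3° from -169.7° passes through 180° before reaching +142.0°.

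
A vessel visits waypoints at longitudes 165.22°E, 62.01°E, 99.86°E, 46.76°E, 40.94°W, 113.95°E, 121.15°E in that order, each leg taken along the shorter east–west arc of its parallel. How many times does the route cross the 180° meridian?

Leg 1: +165.22° → +62.01°, shortest Δλ = -103.21° (west) — does not cross 180°.
Leg 2: +62.01° → +99.86°, shortest Δλ = 37.85° (east) — does not cross 180°.
Leg 3: +99.86° → +46.76°, shortest Δλ = -53.1° (west) — does not cross 180°.
Leg 4: +46.76° → -40.94°, shortest Δλ = -87.7° (west) — does not cross 180°.
Leg 5: -40.94° → +113.95°, shortest Δλ = 154.89° (east) — does not cross 180°.
Leg 6: +113.95° → +121.15°, shortest Δλ = 7.2° (east) — does not cross 180°.
Total crossings: 0.

0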